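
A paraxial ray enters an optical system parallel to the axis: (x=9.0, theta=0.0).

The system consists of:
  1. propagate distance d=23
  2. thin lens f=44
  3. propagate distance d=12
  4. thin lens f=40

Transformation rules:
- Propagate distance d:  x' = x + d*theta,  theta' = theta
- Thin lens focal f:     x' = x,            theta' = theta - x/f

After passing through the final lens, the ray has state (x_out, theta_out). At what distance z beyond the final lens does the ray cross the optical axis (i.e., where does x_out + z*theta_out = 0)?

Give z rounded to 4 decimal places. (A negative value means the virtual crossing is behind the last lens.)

Answer: 17.7778

Derivation:
Initial: x=9.0000 theta=0.0000
After 1 (propagate distance d=23): x=9.0000 theta=0.0000
After 2 (thin lens f=44): x=9.0000 theta=-9/44 (≈-0.2045)
After 3 (propagate distance d=12): x=72/11 (≈6.5455) theta=-9/44 (≈-0.2045)
After 4 (thin lens f=40): x=72/11 (≈6.5455) theta=-81/220 (≈-0.3682)
z_focus = -x_out/theta_out = -(72/11)/(-81/220) = 160/9 ≈ 17.7778
Rounded to 4 decimal places: z = 17.7778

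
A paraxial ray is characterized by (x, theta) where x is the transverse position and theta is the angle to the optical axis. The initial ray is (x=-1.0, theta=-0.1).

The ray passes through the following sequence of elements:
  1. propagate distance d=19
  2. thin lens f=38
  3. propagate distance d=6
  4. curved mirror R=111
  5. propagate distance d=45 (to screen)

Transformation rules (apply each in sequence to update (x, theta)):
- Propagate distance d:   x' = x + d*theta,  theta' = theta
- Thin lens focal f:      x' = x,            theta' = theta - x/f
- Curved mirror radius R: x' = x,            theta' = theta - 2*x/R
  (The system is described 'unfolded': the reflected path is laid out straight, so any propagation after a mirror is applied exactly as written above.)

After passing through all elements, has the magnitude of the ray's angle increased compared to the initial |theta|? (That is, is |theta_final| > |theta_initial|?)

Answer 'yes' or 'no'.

Initial: x=-1.0000 theta=-0.1000
After 1 (propagate distance d=19): x=-2.9000 theta=-0.1000
After 2 (thin lens f=38): x=-2.9000 theta=-9/380 (≈-0.0237)
After 3 (propagate distance d=6): x=-289/95 (≈-3.0421) theta=-9/380 (≈-0.0237)
After 4 (curved mirror R=111): x=-289/95 (≈-3.0421) theta=1313/42180 (≈0.0311)
After 5 (propagate distance d=45 (to screen)): x=-23077/14060 (≈-1.6413) theta=1313/42180 (≈0.0311)
|theta_initial|=0.1000 |theta_final|=1313/42180 (≈0.0311) -> not increased

Answer: no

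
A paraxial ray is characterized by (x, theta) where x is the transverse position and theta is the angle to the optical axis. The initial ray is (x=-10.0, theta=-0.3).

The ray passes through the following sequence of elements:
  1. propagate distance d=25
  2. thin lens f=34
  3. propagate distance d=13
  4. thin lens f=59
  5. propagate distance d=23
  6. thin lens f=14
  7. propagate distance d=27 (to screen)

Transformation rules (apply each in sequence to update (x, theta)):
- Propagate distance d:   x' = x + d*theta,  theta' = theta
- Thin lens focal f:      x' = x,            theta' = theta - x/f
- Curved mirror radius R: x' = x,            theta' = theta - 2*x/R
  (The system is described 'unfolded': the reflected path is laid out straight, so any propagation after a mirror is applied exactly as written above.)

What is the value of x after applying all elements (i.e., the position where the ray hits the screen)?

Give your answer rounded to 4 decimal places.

Answer: 16.2765

Derivation:
Initial: x=-10.0000 theta=-0.3000
After 1 (propagate distance d=25): x=-17.5000 theta=-0.3000
After 2 (thin lens f=34): x=-17.5000 theta=73/340 (≈0.2147)
After 3 (propagate distance d=13): x=-5001/340 (≈-14.7088) theta=73/340 (≈0.2147)
After 4 (thin lens f=59): x=-5001/340 (≈-14.7088) theta=2327/5015 (≈0.4640)
After 5 (propagate distance d=23): x=-16195/4012 (≈-4.0366) theta=2327/5015 (≈0.4640)
After 6 (thin lens f=14): x=-16195/4012 (≈-4.0366) theta=211287/280840 (≈0.7523)
After 7 (propagate distance d=27 (to screen)): x=4571099/280840 (≈16.2765) theta=211287/280840 (≈0.7523)
Rounded to 4 decimal places: x = 16.2765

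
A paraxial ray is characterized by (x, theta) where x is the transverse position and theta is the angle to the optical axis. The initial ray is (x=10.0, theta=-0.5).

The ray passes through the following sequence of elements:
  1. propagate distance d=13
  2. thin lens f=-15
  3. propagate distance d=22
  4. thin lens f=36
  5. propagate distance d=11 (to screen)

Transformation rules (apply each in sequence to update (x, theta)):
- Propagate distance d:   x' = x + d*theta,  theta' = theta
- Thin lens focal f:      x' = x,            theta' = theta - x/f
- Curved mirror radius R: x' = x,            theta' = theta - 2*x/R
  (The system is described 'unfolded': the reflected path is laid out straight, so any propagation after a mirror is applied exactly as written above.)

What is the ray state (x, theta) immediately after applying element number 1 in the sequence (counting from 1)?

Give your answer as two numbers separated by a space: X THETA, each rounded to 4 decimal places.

Initial: x=10.0000 theta=-0.5000
After 1 (propagate distance d=13): x=3.5000 theta=-0.5000
Rounded to 4 decimal places: x = 3.5000, theta = -0.5000

Answer: 3.5000 -0.5000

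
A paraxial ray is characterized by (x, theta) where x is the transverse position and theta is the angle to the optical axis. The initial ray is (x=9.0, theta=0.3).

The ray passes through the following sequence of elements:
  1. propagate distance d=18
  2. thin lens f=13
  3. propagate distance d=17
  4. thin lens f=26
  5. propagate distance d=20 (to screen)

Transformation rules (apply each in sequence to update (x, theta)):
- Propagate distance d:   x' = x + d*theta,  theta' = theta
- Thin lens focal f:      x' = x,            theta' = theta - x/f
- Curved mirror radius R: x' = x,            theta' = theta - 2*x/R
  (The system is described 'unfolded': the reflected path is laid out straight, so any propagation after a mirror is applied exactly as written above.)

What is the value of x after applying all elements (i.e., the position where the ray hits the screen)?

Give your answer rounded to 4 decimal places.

Initial: x=9.0000 theta=0.3000
After 1 (propagate distance d=18): x=14.4000 theta=0.3000
After 2 (thin lens f=13): x=14.4000 theta=-21/26 (≈-0.8077)
After 3 (propagate distance d=17): x=87/130 (≈0.6692) theta=-21/26 (≈-0.8077)
After 4 (thin lens f=26): x=87/130 (≈0.6692) theta=-2817/3380 (≈-0.8334)
After 5 (propagate distance d=20 (to screen)): x=-27039/1690 (≈-15.9994) theta=-2817/3380 (≈-0.8334)
Rounded to 4 decimal places: x = -15.9994

Answer: -15.9994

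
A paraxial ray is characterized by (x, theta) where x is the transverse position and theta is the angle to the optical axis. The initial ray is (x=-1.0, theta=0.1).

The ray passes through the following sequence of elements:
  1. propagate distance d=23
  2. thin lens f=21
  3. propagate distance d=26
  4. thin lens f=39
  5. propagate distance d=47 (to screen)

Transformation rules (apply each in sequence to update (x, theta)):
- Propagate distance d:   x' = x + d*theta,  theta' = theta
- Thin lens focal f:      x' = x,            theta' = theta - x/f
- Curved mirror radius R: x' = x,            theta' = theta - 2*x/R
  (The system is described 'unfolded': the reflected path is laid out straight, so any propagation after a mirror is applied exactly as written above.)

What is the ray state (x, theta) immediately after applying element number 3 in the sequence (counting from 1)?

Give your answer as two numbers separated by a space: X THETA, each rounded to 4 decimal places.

Answer: 2.2905 0.0381

Derivation:
Initial: x=-1.0000 theta=0.1000
After 1 (propagate distance d=23): x=1.3000 theta=0.1000
After 2 (thin lens f=21): x=1.3000 theta=4/105 (≈0.0381)
After 3 (propagate distance d=26): x=481/210 (≈2.2905) theta=4/105 (≈0.0381)
Rounded to 4 decimal places: x = 2.2905, theta = 0.0381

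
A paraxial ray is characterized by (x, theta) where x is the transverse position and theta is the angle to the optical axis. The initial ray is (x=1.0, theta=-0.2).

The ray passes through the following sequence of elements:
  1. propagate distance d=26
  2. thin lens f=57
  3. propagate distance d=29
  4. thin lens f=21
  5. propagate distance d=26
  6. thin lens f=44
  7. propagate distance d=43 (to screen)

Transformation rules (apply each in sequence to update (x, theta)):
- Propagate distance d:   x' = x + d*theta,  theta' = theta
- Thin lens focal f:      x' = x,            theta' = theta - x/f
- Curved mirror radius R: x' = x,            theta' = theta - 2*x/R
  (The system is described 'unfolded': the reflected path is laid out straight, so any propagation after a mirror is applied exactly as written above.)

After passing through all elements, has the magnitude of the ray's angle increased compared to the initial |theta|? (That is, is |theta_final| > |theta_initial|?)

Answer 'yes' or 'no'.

Answer: yes

Derivation:
Initial: x=1.0000 theta=-0.2000
After 1 (propagate distance d=26): x=-4.2000 theta=-0.2000
After 2 (thin lens f=57): x=-4.2000 theta=-12/95 (≈-0.1263)
After 3 (propagate distance d=29): x=-747/95 (≈-7.8632) theta=-12/95 (≈-0.1263)
After 4 (thin lens f=21): x=-747/95 (≈-7.8632) theta=33/133 (≈0.2481)
After 5 (propagate distance d=26): x=-939/665 (≈-1.4120) theta=33/133 (≈0.2481)
After 6 (thin lens f=44): x=-939/665 (≈-1.4120) theta=8199/29260 (≈0.2802)
After 7 (propagate distance d=43 (to screen)): x=44463/4180 (≈10.6371) theta=8199/29260 (≈0.2802)
|theta_initial|=0.2000 |theta_final|=8199/29260 (≈0.2802) -> increased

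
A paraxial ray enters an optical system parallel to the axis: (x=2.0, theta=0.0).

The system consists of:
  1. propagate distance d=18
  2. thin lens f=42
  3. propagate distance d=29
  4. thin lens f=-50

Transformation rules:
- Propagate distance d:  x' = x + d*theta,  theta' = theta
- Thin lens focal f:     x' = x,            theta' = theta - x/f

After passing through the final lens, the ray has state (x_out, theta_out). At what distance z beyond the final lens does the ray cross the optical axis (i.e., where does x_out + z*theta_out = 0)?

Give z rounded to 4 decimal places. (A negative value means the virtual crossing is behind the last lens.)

Answer: 17.5676

Derivation:
Initial: x=2.0000 theta=0.0000
After 1 (propagate distance d=18): x=2.0000 theta=0.0000
After 2 (thin lens f=42): x=2.0000 theta=-1/21 (≈-0.0476)
After 3 (propagate distance d=29): x=13/21 (≈0.6190) theta=-1/21 (≈-0.0476)
After 4 (thin lens f=-50): x=13/21 (≈0.6190) theta=-37/1050 (≈-0.0352)
z_focus = -x_out/theta_out = -(13/21)/(-37/1050) = 650/37 ≈ 17.5676
Rounded to 4 decimal places: z = 17.5676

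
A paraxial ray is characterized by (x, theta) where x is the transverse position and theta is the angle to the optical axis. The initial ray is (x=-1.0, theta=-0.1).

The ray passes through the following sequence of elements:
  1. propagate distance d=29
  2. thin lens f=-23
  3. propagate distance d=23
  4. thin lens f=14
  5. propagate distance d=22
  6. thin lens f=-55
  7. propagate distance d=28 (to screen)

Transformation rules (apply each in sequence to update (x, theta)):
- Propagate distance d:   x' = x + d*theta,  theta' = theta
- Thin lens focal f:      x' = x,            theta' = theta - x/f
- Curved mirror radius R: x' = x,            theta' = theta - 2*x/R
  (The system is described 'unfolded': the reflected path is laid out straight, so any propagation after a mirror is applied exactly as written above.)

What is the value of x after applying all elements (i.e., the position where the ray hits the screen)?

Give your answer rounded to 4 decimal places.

Answer: 12.4122

Derivation:
Initial: x=-1.0000 theta=-0.1000
After 1 (propagate distance d=29): x=-3.9000 theta=-0.1000
After 2 (thin lens f=-23): x=-3.9000 theta=-31/115 (≈-0.2696)
After 3 (propagate distance d=23): x=-10.1000 theta=-31/115 (≈-0.2696)
After 4 (thin lens f=14): x=-10.1000 theta=291/644 (≈0.4519)
After 5 (propagate distance d=22): x=-128/805 (≈-0.1590) theta=291/644 (≈0.4519)
After 6 (thin lens f=-55): x=-128/805 (≈-0.1590) theta=11359/25300 (≈0.4490)
After 7 (propagate distance d=28 (to screen)): x=549551/44275 (≈12.4122) theta=11359/25300 (≈0.4490)
Rounded to 4 decimal places: x = 12.4122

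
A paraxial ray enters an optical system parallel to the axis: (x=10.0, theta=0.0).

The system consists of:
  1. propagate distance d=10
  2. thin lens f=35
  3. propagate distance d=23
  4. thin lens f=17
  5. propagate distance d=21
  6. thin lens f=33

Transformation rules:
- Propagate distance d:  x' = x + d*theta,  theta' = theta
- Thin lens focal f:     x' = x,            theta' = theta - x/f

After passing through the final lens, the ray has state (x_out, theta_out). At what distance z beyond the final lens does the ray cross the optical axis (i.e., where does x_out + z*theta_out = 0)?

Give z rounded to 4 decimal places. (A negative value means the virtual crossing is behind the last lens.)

Answer: -24.2120

Derivation:
Initial: x=10.0000 theta=0.0000
After 1 (propagate distance d=10): x=10.0000 theta=0.0000
After 2 (thin lens f=35): x=10.0000 theta=-2/7 (≈-0.2857)
After 3 (propagate distance d=23): x=24/7 (≈3.4286) theta=-2/7 (≈-0.2857)
After 4 (thin lens f=17): x=24/7 (≈3.4286) theta=-58/119 (≈-0.4874)
After 5 (propagate distance d=21): x=-810/119 (≈-6.8067) theta=-58/119 (≈-0.4874)
After 6 (thin lens f=33): x=-810/119 (≈-6.8067) theta=-368/1309 (≈-0.2811)
z_focus = -x_out/theta_out = -(-810/119)/(-368/1309) = -4455/184 ≈ -24.2120
Rounded to 4 decimal places: z = -24.2120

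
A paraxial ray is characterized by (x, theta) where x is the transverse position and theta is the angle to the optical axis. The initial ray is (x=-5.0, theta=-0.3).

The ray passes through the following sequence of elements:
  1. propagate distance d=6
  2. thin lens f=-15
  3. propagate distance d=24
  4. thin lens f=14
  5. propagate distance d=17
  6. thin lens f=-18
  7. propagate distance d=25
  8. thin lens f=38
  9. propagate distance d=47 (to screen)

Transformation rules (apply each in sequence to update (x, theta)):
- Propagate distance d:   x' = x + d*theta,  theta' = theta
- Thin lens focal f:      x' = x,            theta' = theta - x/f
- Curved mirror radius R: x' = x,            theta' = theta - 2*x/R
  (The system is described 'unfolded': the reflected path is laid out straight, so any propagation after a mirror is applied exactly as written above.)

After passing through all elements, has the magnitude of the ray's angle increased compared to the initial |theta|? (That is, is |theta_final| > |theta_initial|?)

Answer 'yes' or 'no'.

Initial: x=-5.0000 theta=-0.3000
After 1 (propagate distance d=6): x=-6.8000 theta=-0.3000
After 2 (thin lens f=-15): x=-6.8000 theta=-113/150 (≈-0.7533)
After 3 (propagate distance d=24): x=-24.8800 theta=-113/150 (≈-0.7533)
After 4 (thin lens f=14): x=-24.8800 theta=43/42 (≈1.0238)
After 5 (propagate distance d=17): x=-7849/1050 (≈-7.4752) theta=43/42 (≈1.0238)
After 6 (thin lens f=-18): x=-7849/1050 (≈-7.4752) theta=1643/2700 (≈0.6085)
After 7 (propagate distance d=25): x=146243/18900 (≈7.7377) theta=1643/2700 (≈0.6085)
After 8 (thin lens f=38): x=146243/18900 (≈7.7377) theta=3061/7560 (≈0.4049)
After 9 (propagate distance d=47 (to screen)): x=1011821/37800 (≈26.7678) theta=3061/7560 (≈0.4049)
|theta_initial|=0.3000 |theta_final|=3061/7560 (≈0.4049) -> increased

Answer: yes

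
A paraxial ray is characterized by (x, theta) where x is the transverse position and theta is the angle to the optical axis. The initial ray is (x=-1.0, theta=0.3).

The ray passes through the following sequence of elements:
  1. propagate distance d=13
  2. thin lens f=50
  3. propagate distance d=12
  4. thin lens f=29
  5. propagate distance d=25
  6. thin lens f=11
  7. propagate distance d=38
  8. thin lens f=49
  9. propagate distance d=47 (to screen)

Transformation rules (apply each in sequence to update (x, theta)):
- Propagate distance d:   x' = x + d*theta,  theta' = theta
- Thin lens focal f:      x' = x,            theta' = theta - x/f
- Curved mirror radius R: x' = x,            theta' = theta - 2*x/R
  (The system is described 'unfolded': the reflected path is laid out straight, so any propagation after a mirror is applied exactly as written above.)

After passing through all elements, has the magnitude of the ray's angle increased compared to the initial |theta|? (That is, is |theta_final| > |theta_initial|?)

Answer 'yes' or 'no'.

Initial: x=-1.0000 theta=0.3000
After 1 (propagate distance d=13): x=2.9000 theta=0.3000
After 2 (thin lens f=50): x=2.9000 theta=0.2420
After 3 (propagate distance d=12): x=5.8040 theta=0.2420
After 4 (thin lens f=29): x=5.8040 theta=607/14500 (≈0.0419)
After 5 (propagate distance d=25): x=99333/14500 (≈6.8506) theta=607/14500 (≈0.0419)
After 6 (thin lens f=11): x=99333/14500 (≈6.8506) theta=-23164/39875 (≈-0.5809)
After 7 (propagate distance d=38): x=-485653/31900 (≈-15.2242) theta=-23164/39875 (≈-0.5809)
After 8 (thin lens f=49): x=-485653/31900 (≈-15.2242) theta=-27427/101500 (≈-0.2702)
After 9 (propagate distance d=47 (to screen)): x=-15588807/558250 (≈-27.9244) theta=-27427/101500 (≈-0.2702)
|theta_initial|=0.3000 |theta_final|=27427/101500 (≈0.2702) -> not increased

Answer: no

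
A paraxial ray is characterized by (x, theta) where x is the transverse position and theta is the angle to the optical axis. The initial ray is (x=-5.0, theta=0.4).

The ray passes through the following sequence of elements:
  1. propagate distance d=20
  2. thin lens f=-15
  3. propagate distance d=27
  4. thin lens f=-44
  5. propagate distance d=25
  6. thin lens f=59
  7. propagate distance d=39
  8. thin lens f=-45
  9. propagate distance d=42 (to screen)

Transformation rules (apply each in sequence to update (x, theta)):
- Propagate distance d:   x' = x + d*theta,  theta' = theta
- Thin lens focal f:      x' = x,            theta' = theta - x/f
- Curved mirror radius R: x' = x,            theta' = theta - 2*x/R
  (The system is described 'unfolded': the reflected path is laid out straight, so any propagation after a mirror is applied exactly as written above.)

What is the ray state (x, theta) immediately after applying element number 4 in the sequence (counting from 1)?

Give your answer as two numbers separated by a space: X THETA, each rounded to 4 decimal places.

Initial: x=-5.0000 theta=0.4000
After 1 (propagate distance d=20): x=3.0000 theta=0.4000
After 2 (thin lens f=-15): x=3.0000 theta=0.6000
After 3 (propagate distance d=27): x=19.2000 theta=0.6000
After 4 (thin lens f=-44): x=19.2000 theta=57/55 (≈1.0364)
Rounded to 4 decimal places: x = 19.2000, theta = 1.0364

Answer: 19.2000 1.0364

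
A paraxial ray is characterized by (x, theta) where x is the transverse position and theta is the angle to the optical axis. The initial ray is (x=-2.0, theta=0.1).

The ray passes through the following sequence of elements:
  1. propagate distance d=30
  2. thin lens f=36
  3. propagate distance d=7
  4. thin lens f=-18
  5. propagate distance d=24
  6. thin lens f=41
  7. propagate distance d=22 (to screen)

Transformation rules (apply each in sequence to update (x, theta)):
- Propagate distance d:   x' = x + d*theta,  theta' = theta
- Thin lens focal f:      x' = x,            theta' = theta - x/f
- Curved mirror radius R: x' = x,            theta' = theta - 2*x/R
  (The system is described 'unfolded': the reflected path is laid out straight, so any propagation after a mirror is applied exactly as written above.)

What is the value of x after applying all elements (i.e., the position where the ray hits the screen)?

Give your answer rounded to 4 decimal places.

Answer: 5.8602

Derivation:
Initial: x=-2.0000 theta=0.1000
After 1 (propagate distance d=30): x=1.0000 theta=0.1000
After 2 (thin lens f=36): x=1.0000 theta=13/180 (≈0.0722)
After 3 (propagate distance d=7): x=271/180 (≈1.5056) theta=13/180 (≈0.0722)
After 4 (thin lens f=-18): x=271/180 (≈1.5056) theta=101/648 (≈0.1559)
After 5 (propagate distance d=24): x=2833/540 (≈5.2463) theta=101/648 (≈0.1559)
After 6 (thin lens f=41): x=2833/540 (≈5.2463) theta=3707/132840 (≈0.0279)
After 7 (propagate distance d=22 (to screen)): x=97309/16605 (≈5.8602) theta=3707/132840 (≈0.0279)
Rounded to 4 decimal places: x = 5.8602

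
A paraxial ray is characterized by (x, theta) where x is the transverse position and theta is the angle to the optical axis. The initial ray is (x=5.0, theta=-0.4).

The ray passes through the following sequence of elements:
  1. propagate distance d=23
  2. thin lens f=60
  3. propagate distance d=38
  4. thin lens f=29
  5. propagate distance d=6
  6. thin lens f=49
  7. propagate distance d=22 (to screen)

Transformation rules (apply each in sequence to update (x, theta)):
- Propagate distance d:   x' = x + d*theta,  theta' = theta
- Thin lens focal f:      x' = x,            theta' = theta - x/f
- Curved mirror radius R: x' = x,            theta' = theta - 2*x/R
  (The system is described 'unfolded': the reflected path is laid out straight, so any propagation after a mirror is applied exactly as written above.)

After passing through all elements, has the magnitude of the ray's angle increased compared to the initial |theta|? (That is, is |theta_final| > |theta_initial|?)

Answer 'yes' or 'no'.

Answer: yes

Derivation:
Initial: x=5.0000 theta=-0.4000
After 1 (propagate distance d=23): x=-4.2000 theta=-0.4000
After 2 (thin lens f=60): x=-4.2000 theta=-0.3300
After 3 (propagate distance d=38): x=-16.7400 theta=-0.3300
After 4 (thin lens f=29): x=-16.7400 theta=717/2900 (≈0.2472)
After 5 (propagate distance d=6): x=-11061/725 (≈-15.2566) theta=717/2900 (≈0.2472)
After 6 (thin lens f=49): x=-11061/725 (≈-15.2566) theta=79377/142100 (≈0.5586)
After 7 (propagate distance d=22 (to screen)): x=-210831/71050 (≈-2.9674) theta=79377/142100 (≈0.5586)
|theta_initial|=0.4000 |theta_final|=79377/142100 (≈0.5586) -> increased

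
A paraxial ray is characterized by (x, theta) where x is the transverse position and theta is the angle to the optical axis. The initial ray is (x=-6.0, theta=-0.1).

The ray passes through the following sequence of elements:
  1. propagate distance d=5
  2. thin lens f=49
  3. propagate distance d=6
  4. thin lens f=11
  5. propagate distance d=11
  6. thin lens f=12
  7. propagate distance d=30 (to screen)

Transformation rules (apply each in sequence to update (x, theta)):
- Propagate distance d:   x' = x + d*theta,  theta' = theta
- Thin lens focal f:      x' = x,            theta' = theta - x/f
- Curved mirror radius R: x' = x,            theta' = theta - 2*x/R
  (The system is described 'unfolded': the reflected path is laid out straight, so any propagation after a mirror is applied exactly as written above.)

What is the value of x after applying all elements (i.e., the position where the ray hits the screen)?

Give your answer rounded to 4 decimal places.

Initial: x=-6.0000 theta=-0.1000
After 1 (propagate distance d=5): x=-6.5000 theta=-0.1000
After 2 (thin lens f=49): x=-6.5000 theta=8/245 (≈0.0327)
After 3 (propagate distance d=6): x=-3089/490 (≈-6.3041) theta=8/245 (≈0.0327)
After 4 (thin lens f=11): x=-3089/490 (≈-6.3041) theta=653/1078 (≈0.6058)
After 5 (propagate distance d=11): x=88/245 (≈0.3592) theta=653/1078 (≈0.6058)
After 6 (thin lens f=12): x=88/245 (≈0.3592) theta=9311/16170 (≈0.5758)
After 7 (propagate distance d=30 (to screen)): x=6789/385 (≈17.6338) theta=9311/16170 (≈0.5758)
Rounded to 4 decimal places: x = 17.6338

Answer: 17.6338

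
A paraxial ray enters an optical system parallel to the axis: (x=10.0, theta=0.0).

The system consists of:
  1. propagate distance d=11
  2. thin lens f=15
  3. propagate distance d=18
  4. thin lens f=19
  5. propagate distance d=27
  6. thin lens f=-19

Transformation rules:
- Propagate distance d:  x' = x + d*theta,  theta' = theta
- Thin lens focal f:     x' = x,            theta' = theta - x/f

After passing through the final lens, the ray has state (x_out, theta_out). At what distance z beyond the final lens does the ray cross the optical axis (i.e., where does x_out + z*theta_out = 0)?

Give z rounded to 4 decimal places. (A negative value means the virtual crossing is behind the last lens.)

Answer: -11.7163

Derivation:
Initial: x=10.0000 theta=0.0000
After 1 (propagate distance d=11): x=10.0000 theta=0.0000
After 2 (thin lens f=15): x=10.0000 theta=-2/3 (≈-0.6667)
After 3 (propagate distance d=18): x=-2.0000 theta=-2/3 (≈-0.6667)
After 4 (thin lens f=19): x=-2.0000 theta=-32/57 (≈-0.5614)
After 5 (propagate distance d=27): x=-326/19 (≈-17.1579) theta=-32/57 (≈-0.5614)
After 6 (thin lens f=-19): x=-326/19 (≈-17.1579) theta=-1586/1083 (≈-1.4645)
z_focus = -x_out/theta_out = -(-326/19)/(-1586/1083) = -9291/793 ≈ -11.7163
Rounded to 4 decimal places: z = -11.7163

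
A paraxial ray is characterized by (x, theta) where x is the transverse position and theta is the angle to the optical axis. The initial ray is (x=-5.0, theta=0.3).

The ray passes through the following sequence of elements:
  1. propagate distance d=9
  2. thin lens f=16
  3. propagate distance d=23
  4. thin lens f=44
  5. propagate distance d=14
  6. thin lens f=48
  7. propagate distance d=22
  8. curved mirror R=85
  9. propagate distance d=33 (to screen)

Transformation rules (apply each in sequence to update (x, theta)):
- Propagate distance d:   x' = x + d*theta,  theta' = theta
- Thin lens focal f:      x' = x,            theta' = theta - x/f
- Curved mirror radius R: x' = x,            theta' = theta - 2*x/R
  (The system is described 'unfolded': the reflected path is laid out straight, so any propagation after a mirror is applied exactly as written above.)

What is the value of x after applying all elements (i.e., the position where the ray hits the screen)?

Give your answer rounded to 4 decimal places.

Initial: x=-5.0000 theta=0.3000
After 1 (propagate distance d=9): x=-2.3000 theta=0.3000
After 2 (thin lens f=16): x=-2.3000 theta=71/160 (≈0.4438)
After 3 (propagate distance d=23): x=253/32 (≈7.9063) theta=71/160 (≈0.4438)
After 4 (thin lens f=44): x=253/32 (≈7.9063) theta=169/640 (≈0.2641)
After 5 (propagate distance d=14): x=3713/320 (≈11.6031) theta=169/640 (≈0.2641)
After 6 (thin lens f=48): x=3713/320 (≈11.6031) theta=343/15360 (≈0.0223)
After 7 (propagate distance d=22): x=18577/1536 (≈12.0944) theta=343/15360 (≈0.0223)
After 8 (curved mirror R=85): x=18577/1536 (≈12.0944) theta=-68477/261120 (≈-0.2622)
After 9 (propagate distance d=33 (to screen)): x=898349/261120 (≈3.4404) theta=-68477/261120 (≈-0.2622)
Rounded to 4 decimal places: x = 3.4404

Answer: 3.4404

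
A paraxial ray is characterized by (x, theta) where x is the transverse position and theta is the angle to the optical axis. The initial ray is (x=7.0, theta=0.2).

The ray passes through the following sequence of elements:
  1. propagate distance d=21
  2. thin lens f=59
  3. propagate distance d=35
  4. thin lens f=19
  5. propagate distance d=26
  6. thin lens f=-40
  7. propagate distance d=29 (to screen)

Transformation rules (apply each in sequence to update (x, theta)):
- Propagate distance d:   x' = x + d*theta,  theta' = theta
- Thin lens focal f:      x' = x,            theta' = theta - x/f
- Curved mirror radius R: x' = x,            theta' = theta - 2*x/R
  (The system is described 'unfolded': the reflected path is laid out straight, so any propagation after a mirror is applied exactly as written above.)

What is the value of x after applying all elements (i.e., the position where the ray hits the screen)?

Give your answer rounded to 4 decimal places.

Answer: -24.2311

Derivation:
Initial: x=7.0000 theta=0.2000
After 1 (propagate distance d=21): x=11.2000 theta=0.2000
After 2 (thin lens f=59): x=11.2000 theta=3/295 (≈0.0102)
After 3 (propagate distance d=35): x=3409/295 (≈11.5559) theta=3/295 (≈0.0102)
After 4 (thin lens f=19): x=3409/295 (≈11.5559) theta=-3352/5605 (≈-0.5980)
After 5 (propagate distance d=26): x=-22381/5605 (≈-3.9930) theta=-3352/5605 (≈-0.5980)
After 6 (thin lens f=-40): x=-22381/5605 (≈-3.9930) theta=-156461/224200 (≈-0.6979)
After 7 (propagate distance d=29 (to screen)): x=-5432609/224200 (≈-24.2311) theta=-156461/224200 (≈-0.6979)
Rounded to 4 decimal places: x = -24.2311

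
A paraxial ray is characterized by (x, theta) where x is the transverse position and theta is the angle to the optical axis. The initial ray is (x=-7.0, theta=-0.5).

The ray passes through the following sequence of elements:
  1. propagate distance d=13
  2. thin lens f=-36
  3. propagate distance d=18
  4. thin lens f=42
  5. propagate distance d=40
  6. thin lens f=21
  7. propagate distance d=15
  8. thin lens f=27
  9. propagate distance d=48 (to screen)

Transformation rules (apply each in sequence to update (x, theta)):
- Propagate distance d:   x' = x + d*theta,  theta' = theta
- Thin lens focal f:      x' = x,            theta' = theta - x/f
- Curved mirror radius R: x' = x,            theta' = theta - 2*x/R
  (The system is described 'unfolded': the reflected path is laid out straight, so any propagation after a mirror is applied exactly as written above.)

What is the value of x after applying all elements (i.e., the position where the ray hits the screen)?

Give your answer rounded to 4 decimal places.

Answer: 84.7829

Derivation:
Initial: x=-7.0000 theta=-0.5000
After 1 (propagate distance d=13): x=-13.5000 theta=-0.5000
After 2 (thin lens f=-36): x=-13.5000 theta=-0.8750
After 3 (propagate distance d=18): x=-29.2500 theta=-0.8750
After 4 (thin lens f=42): x=-29.2500 theta=-5/28 (≈-0.1786)
After 5 (propagate distance d=40): x=-1019/28 (≈-36.3929) theta=-5/28 (≈-0.1786)
After 6 (thin lens f=21): x=-1019/28 (≈-36.3929) theta=457/294 (≈1.5544)
After 7 (propagate distance d=15): x=-2563/196 (≈-13.0765) theta=457/294 (≈1.5544)
After 8 (thin lens f=27): x=-2563/196 (≈-13.0765) theta=10789/5292 (≈2.0387)
After 9 (propagate distance d=48 (to screen)): x=149557/1764 (≈84.7829) theta=10789/5292 (≈2.0387)
Rounded to 4 decimal places: x = 84.7829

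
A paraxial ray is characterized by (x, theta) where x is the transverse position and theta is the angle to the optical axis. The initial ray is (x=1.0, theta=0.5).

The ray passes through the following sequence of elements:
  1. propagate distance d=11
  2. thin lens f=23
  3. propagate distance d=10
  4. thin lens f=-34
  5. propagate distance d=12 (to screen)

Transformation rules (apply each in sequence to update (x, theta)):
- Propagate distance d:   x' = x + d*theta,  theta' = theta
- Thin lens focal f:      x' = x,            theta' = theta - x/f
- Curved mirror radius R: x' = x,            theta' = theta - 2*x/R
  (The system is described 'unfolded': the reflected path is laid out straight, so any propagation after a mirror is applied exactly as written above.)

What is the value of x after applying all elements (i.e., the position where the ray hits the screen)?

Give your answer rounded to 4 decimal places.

Answer: 14.3440

Derivation:
Initial: x=1.0000 theta=0.5000
After 1 (propagate distance d=11): x=6.5000 theta=0.5000
After 2 (thin lens f=23): x=6.5000 theta=5/23 (≈0.2174)
After 3 (propagate distance d=10): x=399/46 (≈8.6739) theta=5/23 (≈0.2174)
After 4 (thin lens f=-34): x=399/46 (≈8.6739) theta=739/1564 (≈0.4725)
After 5 (propagate distance d=12 (to screen)): x=11217/782 (≈14.3440) theta=739/1564 (≈0.4725)
Rounded to 4 decimal places: x = 14.3440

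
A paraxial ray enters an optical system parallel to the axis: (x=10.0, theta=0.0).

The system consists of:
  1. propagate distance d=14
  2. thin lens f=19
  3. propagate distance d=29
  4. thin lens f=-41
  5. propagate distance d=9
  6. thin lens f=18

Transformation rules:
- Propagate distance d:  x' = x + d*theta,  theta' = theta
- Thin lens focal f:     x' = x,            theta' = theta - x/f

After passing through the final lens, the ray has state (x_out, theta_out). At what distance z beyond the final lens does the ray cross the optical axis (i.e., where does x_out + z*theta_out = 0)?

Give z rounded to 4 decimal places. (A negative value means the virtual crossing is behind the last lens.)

Answer: -319.2245

Derivation:
Initial: x=10.0000 theta=0.0000
After 1 (propagate distance d=14): x=10.0000 theta=0.0000
After 2 (thin lens f=19): x=10.0000 theta=-10/19 (≈-0.5263)
After 3 (propagate distance d=29): x=-100/19 (≈-5.2632) theta=-10/19 (≈-0.5263)
After 4 (thin lens f=-41): x=-100/19 (≈-5.2632) theta=-510/779 (≈-0.6547)
After 5 (propagate distance d=9): x=-8690/779 (≈-11.1553) theta=-510/779 (≈-0.6547)
After 6 (thin lens f=18): x=-8690/779 (≈-11.1553) theta=-245/7011 (≈-0.0349)
z_focus = -x_out/theta_out = -(-8690/779)/(-245/7011) = -15642/49 ≈ -319.2245
Rounded to 4 decimal places: z = -319.2245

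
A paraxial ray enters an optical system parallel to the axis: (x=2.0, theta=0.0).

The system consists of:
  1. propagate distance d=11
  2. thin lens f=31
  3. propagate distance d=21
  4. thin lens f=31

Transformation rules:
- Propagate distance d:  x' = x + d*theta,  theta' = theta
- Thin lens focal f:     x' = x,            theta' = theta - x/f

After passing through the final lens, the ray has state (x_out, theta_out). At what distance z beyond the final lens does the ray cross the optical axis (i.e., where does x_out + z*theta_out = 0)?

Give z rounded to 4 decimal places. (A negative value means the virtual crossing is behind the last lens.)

Initial: x=2.0000 theta=0.0000
After 1 (propagate distance d=11): x=2.0000 theta=0.0000
After 2 (thin lens f=31): x=2.0000 theta=-2/31 (≈-0.0645)
After 3 (propagate distance d=21): x=20/31 (≈0.6452) theta=-2/31 (≈-0.0645)
After 4 (thin lens f=31): x=20/31 (≈0.6452) theta=-82/961 (≈-0.0853)
z_focus = -x_out/theta_out = -(20/31)/(-82/961) = 310/41 ≈ 7.5610
Rounded to 4 decimal places: z = 7.5610

Answer: 7.5610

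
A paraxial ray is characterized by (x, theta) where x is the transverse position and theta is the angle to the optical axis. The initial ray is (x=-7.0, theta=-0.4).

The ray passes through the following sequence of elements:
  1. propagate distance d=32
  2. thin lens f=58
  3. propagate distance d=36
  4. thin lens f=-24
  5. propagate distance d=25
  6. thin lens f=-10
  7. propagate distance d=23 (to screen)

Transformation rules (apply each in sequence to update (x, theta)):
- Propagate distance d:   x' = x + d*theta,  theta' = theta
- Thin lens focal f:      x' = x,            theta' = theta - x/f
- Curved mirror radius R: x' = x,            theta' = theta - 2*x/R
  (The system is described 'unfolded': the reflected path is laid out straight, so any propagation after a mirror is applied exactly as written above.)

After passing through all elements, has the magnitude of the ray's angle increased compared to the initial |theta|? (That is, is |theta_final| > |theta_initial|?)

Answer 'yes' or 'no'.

Answer: yes

Derivation:
Initial: x=-7.0000 theta=-0.4000
After 1 (propagate distance d=32): x=-19.8000 theta=-0.4000
After 2 (thin lens f=58): x=-19.8000 theta=-17/290 (≈-0.0586)
After 3 (propagate distance d=36): x=-3177/145 (≈-21.9103) theta=-17/290 (≈-0.0586)
After 4 (thin lens f=-24): x=-3177/145 (≈-21.9103) theta=-1127/1160 (≈-0.9716)
After 5 (propagate distance d=25): x=-53591/1160 (≈-46.1991) theta=-1127/1160 (≈-0.9716)
After 6 (thin lens f=-10): x=-53591/1160 (≈-46.1991) theta=-64861/11600 (≈-5.5915)
After 7 (propagate distance d=23 (to screen)): x=-2027713/11600 (≈-174.8028) theta=-64861/11600 (≈-5.5915)
|theta_initial|=0.4000 |theta_final|=64861/11600 (≈5.5915) -> increased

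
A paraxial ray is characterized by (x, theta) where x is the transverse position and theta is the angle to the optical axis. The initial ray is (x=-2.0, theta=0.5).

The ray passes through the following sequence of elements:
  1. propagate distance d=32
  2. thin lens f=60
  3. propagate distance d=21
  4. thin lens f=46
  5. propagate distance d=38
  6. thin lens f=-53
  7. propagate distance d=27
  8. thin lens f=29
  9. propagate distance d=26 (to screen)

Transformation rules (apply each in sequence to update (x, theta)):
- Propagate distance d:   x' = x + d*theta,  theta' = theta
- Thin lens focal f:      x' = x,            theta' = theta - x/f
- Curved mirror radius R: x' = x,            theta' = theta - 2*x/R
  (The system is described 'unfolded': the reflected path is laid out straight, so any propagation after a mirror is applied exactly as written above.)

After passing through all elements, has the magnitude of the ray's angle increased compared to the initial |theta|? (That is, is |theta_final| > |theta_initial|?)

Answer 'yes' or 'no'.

Initial: x=-2.0000 theta=0.5000
After 1 (propagate distance d=32): x=14.0000 theta=0.5000
After 2 (thin lens f=60): x=14.0000 theta=4/15 (≈0.2667)
After 3 (propagate distance d=21): x=19.6000 theta=4/15 (≈0.2667)
After 4 (thin lens f=46): x=19.6000 theta=-11/69 (≈-0.1594)
After 5 (propagate distance d=38): x=4672/345 (≈13.5420) theta=-11/69 (≈-0.1594)
After 6 (thin lens f=-53): x=4672/345 (≈13.5420) theta=1757/18285 (≈0.0961)
After 7 (propagate distance d=27): x=59011/3657 (≈16.1365) theta=1757/18285 (≈0.0961)
After 8 (thin lens f=29): x=59011/3657 (≈16.1365) theta=-244102/530265 (≈-0.4603)
After 9 (propagate distance d=26 (to screen)): x=2209943/530265 (≈4.1676) theta=-244102/530265 (≈-0.4603)
|theta_initial|=0.5000 |theta_final|=244102/530265 (≈0.4603) -> not increased

Answer: no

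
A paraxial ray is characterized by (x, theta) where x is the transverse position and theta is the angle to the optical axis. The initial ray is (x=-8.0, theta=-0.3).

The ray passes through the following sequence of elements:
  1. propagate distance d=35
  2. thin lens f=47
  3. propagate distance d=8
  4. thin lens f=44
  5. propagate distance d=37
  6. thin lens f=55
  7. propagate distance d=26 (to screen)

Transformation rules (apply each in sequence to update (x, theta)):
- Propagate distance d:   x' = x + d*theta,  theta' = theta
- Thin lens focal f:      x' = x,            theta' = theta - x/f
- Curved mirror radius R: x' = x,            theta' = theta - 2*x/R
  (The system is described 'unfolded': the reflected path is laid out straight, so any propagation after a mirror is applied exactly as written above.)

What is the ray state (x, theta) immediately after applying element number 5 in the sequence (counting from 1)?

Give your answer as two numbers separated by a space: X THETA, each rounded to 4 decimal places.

Initial: x=-8.0000 theta=-0.3000
After 1 (propagate distance d=35): x=-18.5000 theta=-0.3000
After 2 (thin lens f=47): x=-18.5000 theta=22/235 (≈0.0936)
After 3 (propagate distance d=8): x=-8343/470 (≈-17.7511) theta=22/235 (≈0.0936)
After 4 (thin lens f=44): x=-8343/470 (≈-17.7511) theta=10279/20680 (≈0.4971)
After 5 (propagate distance d=37): x=13231/20680 (≈0.6398) theta=10279/20680 (≈0.4971)
Rounded to 4 decimal places: x = 0.6398, theta = 0.4971

Answer: 0.6398 0.4971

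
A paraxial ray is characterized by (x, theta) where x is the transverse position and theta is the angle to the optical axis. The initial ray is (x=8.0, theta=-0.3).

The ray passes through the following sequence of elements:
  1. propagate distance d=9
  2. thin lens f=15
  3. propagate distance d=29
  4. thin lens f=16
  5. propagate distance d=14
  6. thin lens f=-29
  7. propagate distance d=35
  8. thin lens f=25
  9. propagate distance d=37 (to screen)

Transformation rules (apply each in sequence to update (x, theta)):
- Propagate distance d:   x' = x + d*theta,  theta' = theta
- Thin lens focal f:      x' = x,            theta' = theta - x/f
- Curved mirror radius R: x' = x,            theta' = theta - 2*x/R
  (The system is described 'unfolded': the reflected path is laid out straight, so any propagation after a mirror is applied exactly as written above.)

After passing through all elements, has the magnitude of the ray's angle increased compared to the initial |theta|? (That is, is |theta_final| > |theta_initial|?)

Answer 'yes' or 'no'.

Initial: x=8.0000 theta=-0.3000
After 1 (propagate distance d=9): x=5.3000 theta=-0.3000
After 2 (thin lens f=15): x=5.3000 theta=-49/75 (≈-0.6533)
After 3 (propagate distance d=29): x=-2047/150 (≈-13.6467) theta=-49/75 (≈-0.6533)
After 4 (thin lens f=16): x=-2047/150 (≈-13.6467) theta=479/2400 (≈0.1996)
After 5 (propagate distance d=14): x=-10.8525 theta=479/2400 (≈0.1996)
After 6 (thin lens f=-29): x=-10.8525 theta=-2431/13920 (≈-0.1746)
After 7 (propagate distance d=35): x=-1180759/69600 (≈-16.9649) theta=-2431/13920 (≈-0.1746)
After 8 (thin lens f=25): x=-1180759/69600 (≈-16.9649) theta=219221/435000 (≈0.5040)
After 9 (propagate distance d=37 (to screen)): x=2925733/1740000 (≈1.6815) theta=219221/435000 (≈0.5040)
|theta_initial|=0.3000 |theta_final|=219221/435000 (≈0.5040) -> increased

Answer: yes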